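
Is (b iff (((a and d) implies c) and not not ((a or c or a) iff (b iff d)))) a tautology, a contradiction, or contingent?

contingent

a | b | c | d | (a and d) | ((a and d) implies c) | (a or c or a) | (b iff d) | φ
- | - | - | - | --------- | --------------------- | ------------- | --------- | -
0 | 0 | 0 | 0 |     0     |           1           |       0       |     1     | 1
0 | 0 | 0 | 1 |     0     |           1           |       0       |     0     | 0
0 | 0 | 1 | 0 |     0     |           1           |       1       |     1     | 0
0 | 0 | 1 | 1 |     0     |           1           |       1       |     0     | 1
0 | 1 | 0 | 0 |     0     |           1           |       0       |     0     | 1
0 | 1 | 0 | 1 |     0     |           1           |       0       |     1     | 0
0 | 1 | 1 | 0 |     0     |           1           |       1       |     0     | 0
0 | 1 | 1 | 1 |     0     |           1           |       1       |     1     | 1
1 | 0 | 0 | 0 |     0     |           1           |       1       |     1     | 0
1 | 0 | 0 | 1 |     1     |           0           |       1       |     0     | 1
1 | 0 | 1 | 0 |     0     |           1           |       1       |     1     | 0
1 | 0 | 1 | 1 |     1     |           1           |       1       |     0     | 1
1 | 1 | 0 | 0 |     0     |           1           |       1       |     0     | 0
1 | 1 | 0 | 1 |     1     |           0           |       1       |     1     | 0
1 | 1 | 1 | 0 |     0     |           1           |       1       |     0     | 0
1 | 1 | 1 | 1 |     1     |           1           |       1       |     1     | 1
7 of 16 rows are 1, so the formula is contingent.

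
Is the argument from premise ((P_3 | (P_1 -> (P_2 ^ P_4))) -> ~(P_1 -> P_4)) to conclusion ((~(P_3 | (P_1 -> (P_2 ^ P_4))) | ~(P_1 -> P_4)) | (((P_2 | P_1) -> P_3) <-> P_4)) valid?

P_1 | P_2 | P_3 | P_4 || φ | ψ
 F  |  F  |  F  |  F  || F | F
 F  |  F  |  F  |  T  || F | T
 F  |  F  |  T  |  F  || F | F
 F  |  F  |  T  |  T  || F | T
 F  |  T  |  F  |  F  || F | T
 F  |  T  |  F  |  T  || F | F
 F  |  T  |  T  |  F  || F | F
 F  |  T  |  T  |  T  || F | T
 T  |  F  |  F  |  F  || T | T
 T  |  F  |  F  |  T  || F | F
 T  |  F  |  T  |  F  || T | T
 T  |  F  |  T  |  T  || F | T
 T  |  T  |  F  |  F  || T | T
 T  |  T  |  F  |  T  || T | T
 T  |  T  |  T  |  F  || T | T
 T  |  T  |  T  |  T  || F | T
In every row where φ is true, ψ is also true, so φ ⊨ ψ.

yes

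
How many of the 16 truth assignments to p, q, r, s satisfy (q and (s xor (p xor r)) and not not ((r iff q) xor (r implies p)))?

p | q | r | s | (p xor r) | (s xor (p xor r)) | (r iff q) | (r implies p) | φ
- | - | - | - | --------- | ----------------- | --------- | ------------- | -
0 | 0 | 0 | 0 |     0     |         0         |     1     |       1       | 0
0 | 0 | 0 | 1 |     0     |         1         |     1     |       1       | 0
0 | 0 | 1 | 0 |     1     |         1         |     0     |       0       | 0
0 | 0 | 1 | 1 |     1     |         0         |     0     |       0       | 0
0 | 1 | 0 | 0 |     0     |         0         |     0     |       1       | 0
0 | 1 | 0 | 1 |     0     |         1         |     0     |       1       | 1
0 | 1 | 1 | 0 |     1     |         1         |     1     |       0       | 1
0 | 1 | 1 | 1 |     1     |         0         |     1     |       0       | 0
1 | 0 | 0 | 0 |     1     |         1         |     1     |       1       | 0
1 | 0 | 0 | 1 |     1     |         0         |     1     |       1       | 0
1 | 0 | 1 | 0 |     0     |         0         |     0     |       1       | 0
1 | 0 | 1 | 1 |     0     |         1         |     0     |       1       | 0
1 | 1 | 0 | 0 |     1     |         1         |     0     |       1       | 1
1 | 1 | 0 | 1 |     1     |         0         |     0     |       1       | 0
1 | 1 | 1 | 0 |     0     |         0         |     1     |       1       | 0
1 | 1 | 1 | 1 |     0     |         1         |     1     |       1       | 0
The formula is true on 3 of the 16 rows.

3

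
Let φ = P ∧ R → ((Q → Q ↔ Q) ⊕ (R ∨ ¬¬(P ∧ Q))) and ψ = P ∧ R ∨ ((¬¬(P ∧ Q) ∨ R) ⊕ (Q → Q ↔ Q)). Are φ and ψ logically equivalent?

not equivalent

P | Q | R || φ | ψ
0 | 0 | 0 || 1 | 0
0 | 0 | 1 || 1 | 1
0 | 1 | 0 || 1 | 1
0 | 1 | 1 || 1 | 0
1 | 0 | 0 || 1 | 0
1 | 0 | 1 || 1 | 1
1 | 1 | 0 || 1 | 0
1 | 1 | 1 || 0 | 1
The columns differ at P=0, Q=0, R=0 (φ=1, ψ=0), so they are not equivalent.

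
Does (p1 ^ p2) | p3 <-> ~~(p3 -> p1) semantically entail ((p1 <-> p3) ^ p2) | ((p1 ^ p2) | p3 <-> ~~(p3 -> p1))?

p1 | p2 | p3 | φ | ψ
-- | -- | -- | - | -
F  | F  | F  | F | T
F  | F  | T  | F | F
F  | T  | F  | T | T
F  | T  | T  | F | T
T  | F  | F  | T | T
T  | F  | T  | T | T
T  | T  | F  | F | T
T  | T  | T  | T | T
In every row where φ is true, ψ is also true, so φ ⊨ ψ.

yes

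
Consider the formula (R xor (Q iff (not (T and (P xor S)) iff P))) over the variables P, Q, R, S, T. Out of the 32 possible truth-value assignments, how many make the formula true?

16

P | Q | R | S | T || φ
F | F | F | F | F || T
F | F | F | F | T || T
F | F | F | T | F || T
F | F | F | T | T || F
F | F | T | F | F || F
F | F | T | F | T || F
F | F | T | T | F || F
F | F | T | T | T || T
F | T | F | F | F || F
F | T | F | F | T || F
F | T | F | T | F || F
F | T | F | T | T || T
F | T | T | F | F || T
F | T | T | F | T || T
F | T | T | T | F || T
F | T | T | T | T || F
T | F | F | F | F || F
T | F | F | F | T || T
T | F | F | T | F || F
T | F | F | T | T || F
T | F | T | F | F || T
T | F | T | F | T || F
T | F | T | T | F || T
T | F | T | T | T || T
T | T | F | F | F || T
T | T | F | F | T || F
T | T | F | T | F || T
T | T | F | T | T || T
T | T | T | F | F || F
T | T | T | F | T || T
T | T | T | T | F || F
T | T | T | T | T || F
The formula is true on 16 of the 32 rows.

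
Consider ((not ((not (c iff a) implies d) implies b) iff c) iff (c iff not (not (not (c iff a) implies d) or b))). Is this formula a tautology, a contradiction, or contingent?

tautology

a | b | c | d | φ
- | - | - | - | -
0 | 0 | 0 | 0 | 1
0 | 0 | 0 | 1 | 1
0 | 0 | 1 | 0 | 1
0 | 0 | 1 | 1 | 1
0 | 1 | 0 | 0 | 1
0 | 1 | 0 | 1 | 1
0 | 1 | 1 | 0 | 1
0 | 1 | 1 | 1 | 1
1 | 0 | 0 | 0 | 1
1 | 0 | 0 | 1 | 1
1 | 0 | 1 | 0 | 1
1 | 0 | 1 | 1 | 1
1 | 1 | 0 | 0 | 1
1 | 1 | 0 | 1 | 1
1 | 1 | 1 | 0 | 1
1 | 1 | 1 | 1 | 1
Every row is 1, so the formula is a tautology.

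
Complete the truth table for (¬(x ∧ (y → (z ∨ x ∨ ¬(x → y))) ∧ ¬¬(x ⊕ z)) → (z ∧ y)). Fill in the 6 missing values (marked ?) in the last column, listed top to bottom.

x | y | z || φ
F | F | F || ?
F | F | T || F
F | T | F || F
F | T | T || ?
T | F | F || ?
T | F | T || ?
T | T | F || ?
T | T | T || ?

F, T, T, F, T, T

Row x=F, y=F, z=F: ¬(x ∧ (y → (z ∨ x ∨ ¬(x → y))) ∧ ¬¬(x ⊕ z)) = T, (z ∧ y) = F, so the formula = F.
Row x=F, y=T, z=T: ¬(x ∧ (y → (z ∨ x ∨ ¬(x → y))) ∧ ¬¬(x ⊕ z)) = T, (z ∧ y) = T, so the formula = T.
Row x=T, y=F, z=F: ¬(x ∧ (y → (z ∨ x ∨ ¬(x → y))) ∧ ¬¬(x ⊕ z)) = F, (z ∧ y) = F, so the formula = T.
Row x=T, y=F, z=T: ¬(x ∧ (y → (z ∨ x ∨ ¬(x → y))) ∧ ¬¬(x ⊕ z)) = T, (z ∧ y) = F, so the formula = F.
Row x=T, y=T, z=F: ¬(x ∧ (y → (z ∨ x ∨ ¬(x → y))) ∧ ¬¬(x ⊕ z)) = F, (z ∧ y) = F, so the formula = T.
Row x=T, y=T, z=T: ¬(x ∧ (y → (z ∨ x ∨ ¬(x → y))) ∧ ¬¬(x ⊕ z)) = T, (z ∧ y) = T, so the formula = T.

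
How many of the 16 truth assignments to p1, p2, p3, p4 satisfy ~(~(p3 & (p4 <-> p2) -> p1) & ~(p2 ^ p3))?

15

p1 | p2 | p3 | p4 | (p4 <-> p2) | (p3 & (p4 <-> p2)) | ((p3 & (p4 <-> p2)) -> p1) | ~((p3 & (p4 <-> p2)) -> p1) | (p2 ^ p3) | ~(p2 ^ p3) | φ
-- | -- | -- | -- | ----------- | ------------------ | -------------------------- | --------------------------- | --------- | ---------- | -
F  | F  | F  | F  |      T      |         F          |             T              |              F              |     F     |     T      | T
F  | F  | F  | T  |      F      |         F          |             T              |              F              |     F     |     T      | T
F  | F  | T  | F  |      T      |         T          |             F              |              T              |     T     |     F      | T
F  | F  | T  | T  |      F      |         F          |             T              |              F              |     T     |     F      | T
F  | T  | F  | F  |      F      |         F          |             T              |              F              |     T     |     F      | T
F  | T  | F  | T  |      T      |         F          |             T              |              F              |     T     |     F      | T
F  | T  | T  | F  |      F      |         F          |             T              |              F              |     F     |     T      | T
F  | T  | T  | T  |      T      |         T          |             F              |              T              |     F     |     T      | F
T  | F  | F  | F  |      T      |         F          |             T              |              F              |     F     |     T      | T
T  | F  | F  | T  |      F      |         F          |             T              |              F              |     F     |     T      | T
T  | F  | T  | F  |      T      |         T          |             T              |              F              |     T     |     F      | T
T  | F  | T  | T  |      F      |         F          |             T              |              F              |     T     |     F      | T
T  | T  | F  | F  |      F      |         F          |             T              |              F              |     T     |     F      | T
T  | T  | F  | T  |      T      |         F          |             T              |              F              |     T     |     F      | T
T  | T  | T  | F  |      F      |         F          |             T              |              F              |     F     |     T      | T
T  | T  | T  | T  |      T      |         T          |             T              |              F              |     F     |     T      | T
The formula is true on 15 of the 16 rows.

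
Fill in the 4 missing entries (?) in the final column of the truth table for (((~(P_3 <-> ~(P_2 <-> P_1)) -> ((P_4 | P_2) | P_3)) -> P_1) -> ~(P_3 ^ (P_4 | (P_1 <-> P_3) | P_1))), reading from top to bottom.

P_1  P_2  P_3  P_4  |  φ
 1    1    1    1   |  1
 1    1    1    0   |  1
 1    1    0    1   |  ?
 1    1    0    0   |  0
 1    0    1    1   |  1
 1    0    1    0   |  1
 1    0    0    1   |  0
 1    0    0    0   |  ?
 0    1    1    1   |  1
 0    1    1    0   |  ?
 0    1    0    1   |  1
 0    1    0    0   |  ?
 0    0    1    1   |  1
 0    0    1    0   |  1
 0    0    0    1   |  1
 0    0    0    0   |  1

Row P_1=1, P_2=1, P_3=0, P_4=1: ((~(P_3 <-> ~(P_2 <-> P_1)) -> ((P_4 | P_2) | P_3)) -> P_1) = 1, ~(P_3 ^ (P_4 | (P_1 <-> P_3) | P_1)) = 0, so the formula = 0.
Row P_1=1, P_2=0, P_3=0, P_4=0: ((~(P_3 <-> ~(P_2 <-> P_1)) -> ((P_4 | P_2) | P_3)) -> P_1) = 1, ~(P_3 ^ (P_4 | (P_1 <-> P_3) | P_1)) = 0, so the formula = 0.
Row P_1=0, P_2=1, P_3=1, P_4=0: ((~(P_3 <-> ~(P_2 <-> P_1)) -> ((P_4 | P_2) | P_3)) -> P_1) = 0, ~(P_3 ^ (P_4 | (P_1 <-> P_3) | P_1)) = 0, so the formula = 1.
Row P_1=0, P_2=1, P_3=0, P_4=0: ((~(P_3 <-> ~(P_2 <-> P_1)) -> ((P_4 | P_2) | P_3)) -> P_1) = 0, ~(P_3 ^ (P_4 | (P_1 <-> P_3) | P_1)) = 0, so the formula = 1.

0, 0, 1, 1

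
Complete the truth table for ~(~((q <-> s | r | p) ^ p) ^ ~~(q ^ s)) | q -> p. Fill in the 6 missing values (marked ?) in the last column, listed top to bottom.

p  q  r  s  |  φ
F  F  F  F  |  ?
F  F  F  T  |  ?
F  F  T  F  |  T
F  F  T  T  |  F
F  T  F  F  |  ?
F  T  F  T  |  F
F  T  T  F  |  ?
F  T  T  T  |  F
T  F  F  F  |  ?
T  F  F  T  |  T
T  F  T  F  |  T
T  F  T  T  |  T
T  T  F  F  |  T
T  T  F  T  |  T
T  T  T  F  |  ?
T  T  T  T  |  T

Row p=F, q=F, r=F, s=F: (~(~((q <-> s | r | p) ^ p) ^ ~~(q ^ s)) | q) = T, so the formula = F.
Row p=F, q=F, r=F, s=T: (~(~((q <-> s | r | p) ^ p) ^ ~~(q ^ s)) | q) = T, so the formula = F.
Row p=F, q=T, r=F, s=F: (~(~((q <-> s | r | p) ^ p) ^ ~~(q ^ s)) | q) = T, so the formula = F.
Row p=F, q=T, r=T, s=F: (~(~((q <-> s | r | p) ^ p) ^ ~~(q ^ s)) | q) = T, so the formula = F.
Row p=T, q=F, r=F, s=F: (~(~((q <-> s | r | p) ^ p) ^ ~~(q ^ s)) | q) = T, so the formula = T.
Row p=T, q=T, r=T, s=F: (~(~((q <-> s | r | p) ^ p) ^ ~~(q ^ s)) | q) = T, so the formula = T.

F, F, F, F, T, T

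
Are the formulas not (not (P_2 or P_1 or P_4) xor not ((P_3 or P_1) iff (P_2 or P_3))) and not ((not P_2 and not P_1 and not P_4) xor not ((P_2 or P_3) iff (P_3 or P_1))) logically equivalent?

P_1 | P_2 | P_3 | P_4 | φ | ψ
--- | --- | --- | --- | - | -
 0  |  0  |  0  |  0  | 0 | 0
 0  |  0  |  0  |  1  | 1 | 1
 0  |  0  |  1  |  0  | 0 | 0
 0  |  0  |  1  |  1  | 1 | 1
 0  |  1  |  0  |  0  | 0 | 0
 0  |  1  |  0  |  1  | 0 | 0
 0  |  1  |  1  |  0  | 1 | 1
 0  |  1  |  1  |  1  | 1 | 1
 1  |  0  |  0  |  0  | 0 | 0
 1  |  0  |  0  |  1  | 0 | 0
 1  |  0  |  1  |  0  | 1 | 1
 1  |  0  |  1  |  1  | 1 | 1
 1  |  1  |  0  |  0  | 1 | 1
 1  |  1  |  0  |  1  | 1 | 1
 1  |  1  |  1  |  0  | 1 | 1
 1  |  1  |  1  |  1  | 1 | 1
The columns for φ and ψ agree on every row, so they are logically equivalent.

equivalent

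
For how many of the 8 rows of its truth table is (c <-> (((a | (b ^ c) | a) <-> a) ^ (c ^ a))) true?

6

a  b  c     (b ^ c)  (a | (b ^ c) | a)  ((a | (b ^ c) | a) <-> a)  (c ^ a)  φ
T  T  T        F             T                      T                 F     T
T  T  F        T             T                      T                 T     T
T  F  T        T             T                      T                 F     T
T  F  F        F             T                      T                 T     T
F  T  T        F             F                      T                 T     F
F  T  F        T             T                      F                 F     T
F  F  T        T             T                      F                 T     T
F  F  F        F             F                      T                 F     F
The formula is true on 6 of the 8 rows.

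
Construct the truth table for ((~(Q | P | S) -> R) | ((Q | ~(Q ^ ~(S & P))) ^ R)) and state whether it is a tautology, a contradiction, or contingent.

contingent

P  Q  R  S     (Q | P | S)  ~(Q | P | S)  (~(Q | P | S) -> R)  (S & P)  ~(S & P)  (Q ^ ~(S & P))  ~(Q ^ ~(S & P))  (Q | ~(Q ^ ~(S & P)))  ((Q | ~(Q ^ ~(S & P))) ^ R)  φ
T  T  T  T          T            F                 T              T        F            T                F                   T                         F               T
T  T  T  F          T            F                 T              F        T            F                T                   T                         F               T
T  T  F  T          T            F                 T              T        F            T                F                   T                         T               T
T  T  F  F          T            F                 T              F        T            F                T                   T                         T               T
T  F  T  T          T            F                 T              T        F            F                T                   T                         F               T
T  F  T  F          T            F                 T              F        T            T                F                   F                         T               T
T  F  F  T          T            F                 T              T        F            F                T                   T                         T               T
T  F  F  F          T            F                 T              F        T            T                F                   F                         F               T
F  T  T  T          T            F                 T              F        T            F                T                   T                         F               T
F  T  T  F          T            F                 T              F        T            F                T                   T                         F               T
F  T  F  T          T            F                 T              F        T            F                T                   T                         T               T
F  T  F  F          T            F                 T              F        T            F                T                   T                         T               T
F  F  T  T          T            F                 T              F        T            T                F                   F                         T               T
F  F  T  F          F            T                 T              F        T            T                F                   F                         T               T
F  F  F  T          T            F                 T              F        T            T                F                   F                         F               T
F  F  F  F          F            T                 F              F        T            T                F                   F                         F               F
15 of 16 rows are T, so the formula is contingent.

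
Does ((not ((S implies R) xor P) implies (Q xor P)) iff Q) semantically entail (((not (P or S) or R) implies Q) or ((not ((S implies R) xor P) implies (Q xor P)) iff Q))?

yes

P  Q  R  S  |  φ  ψ
T  T  T  T  |  F  T
T  T  T  F  |  F  T
T  T  F  T  |  T  T
T  T  F  F  |  F  T
T  F  T  T  |  F  F
T  F  T  F  |  F  F
T  F  F  T  |  F  T
T  F  F  F  |  F  T
F  T  T  T  |  T  T
F  T  T  F  |  T  T
F  T  F  T  |  T  T
F  T  F  F  |  T  T
F  F  T  T  |  F  F
F  F  T  F  |  F  F
F  F  F  T  |  T  T
F  F  F  F  |  F  F
In every row where φ is true, ψ is also true, so φ ⊨ ψ.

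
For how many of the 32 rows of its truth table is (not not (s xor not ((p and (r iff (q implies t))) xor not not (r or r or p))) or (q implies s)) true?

p  q  r  s  t  |  φ
T  T  T  T  T  |  T
T  T  T  T  F  |  T
T  T  T  F  T  |  T
T  T  T  F  F  |  F
T  T  F  T  T  |  T
T  T  F  T  F  |  T
T  T  F  F  T  |  F
T  T  F  F  F  |  T
T  F  T  T  T  |  T
T  F  T  T  F  |  T
T  F  T  F  T  |  T
T  F  T  F  F  |  T
T  F  F  T  T  |  T
T  F  F  T  F  |  T
T  F  F  F  T  |  T
T  F  F  F  F  |  T
F  T  T  T  T  |  T
F  T  T  T  F  |  T
F  T  T  F  T  |  F
F  T  T  F  F  |  F
F  T  F  T  T  |  T
F  T  F  T  F  |  T
F  T  F  F  T  |  T
F  T  F  F  F  |  T
F  F  T  T  T  |  T
F  F  T  T  F  |  T
F  F  T  F  T  |  T
F  F  T  F  F  |  T
F  F  F  T  T  |  T
F  F  F  T  F  |  T
F  F  F  F  T  |  T
F  F  F  F  F  |  T
The formula is true on 28 of the 32 rows.

28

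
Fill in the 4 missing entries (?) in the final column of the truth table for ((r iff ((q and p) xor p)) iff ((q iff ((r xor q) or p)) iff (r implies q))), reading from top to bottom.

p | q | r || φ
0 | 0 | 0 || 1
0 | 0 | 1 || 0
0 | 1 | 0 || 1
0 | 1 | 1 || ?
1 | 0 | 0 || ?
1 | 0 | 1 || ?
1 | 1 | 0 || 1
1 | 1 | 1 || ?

1, 1, 1, 0

Row p=0, q=1, r=1: (r iff ((q and p) xor p)) = 0, ((q iff ((r xor q) or p)) iff (r implies q)) = 0, so the formula = 1.
Row p=1, q=0, r=0: (r iff ((q and p) xor p)) = 0, ((q iff ((r xor q) or p)) iff (r implies q)) = 0, so the formula = 1.
Row p=1, q=0, r=1: (r iff ((q and p) xor p)) = 1, ((q iff ((r xor q) or p)) iff (r implies q)) = 1, so the formula = 1.
Row p=1, q=1, r=1: (r iff ((q and p) xor p)) = 0, ((q iff ((r xor q) or p)) iff (r implies q)) = 1, so the formula = 0.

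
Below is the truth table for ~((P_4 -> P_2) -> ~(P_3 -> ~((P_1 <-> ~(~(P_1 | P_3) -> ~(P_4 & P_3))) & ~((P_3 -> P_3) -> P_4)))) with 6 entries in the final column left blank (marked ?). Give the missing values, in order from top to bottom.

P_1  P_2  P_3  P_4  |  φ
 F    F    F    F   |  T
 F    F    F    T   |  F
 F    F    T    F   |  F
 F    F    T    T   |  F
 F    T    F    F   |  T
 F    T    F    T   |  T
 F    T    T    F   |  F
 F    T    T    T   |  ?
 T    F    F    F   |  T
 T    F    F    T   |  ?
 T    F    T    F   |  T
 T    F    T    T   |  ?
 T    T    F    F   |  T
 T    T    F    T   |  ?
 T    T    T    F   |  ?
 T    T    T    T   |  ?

T, F, F, T, T, T

Row 8: (P_4 -> P_2) = T, ~(P_3 -> ~((P_1 <-> ~(~(P_1 | P_3) -> ~(P_4 & P_3))) & ~((P_3 -> P_3) -> P_4))) = F, ((P_4 -> P_2) -> ~(P_3 -> ~((P_1 <-> ~(~(P_1 | P_3) -> ~(P_4 & P_3))) & ~((P_3 -> P_3) -> P_4)))) = F, so the formula = T.
Row 10: (P_4 -> P_2) = F, ~(P_3 -> ~((P_1 <-> ~(~(P_1 | P_3) -> ~(P_4 & P_3))) & ~((P_3 -> P_3) -> P_4))) = F, ((P_4 -> P_2) -> ~(P_3 -> ~((P_1 <-> ~(~(P_1 | P_3) -> ~(P_4 & P_3))) & ~((P_3 -> P_3) -> P_4)))) = T, so the formula = F.
Row 12: (P_4 -> P_2) = F, ~(P_3 -> ~((P_1 <-> ~(~(P_1 | P_3) -> ~(P_4 & P_3))) & ~((P_3 -> P_3) -> P_4))) = F, ((P_4 -> P_2) -> ~(P_3 -> ~((P_1 <-> ~(~(P_1 | P_3) -> ~(P_4 & P_3))) & ~((P_3 -> P_3) -> P_4)))) = T, so the formula = F.
Row 14: (P_4 -> P_2) = T, ~(P_3 -> ~((P_1 <-> ~(~(P_1 | P_3) -> ~(P_4 & P_3))) & ~((P_3 -> P_3) -> P_4))) = F, ((P_4 -> P_2) -> ~(P_3 -> ~((P_1 <-> ~(~(P_1 | P_3) -> ~(P_4 & P_3))) & ~((P_3 -> P_3) -> P_4)))) = F, so the formula = T.
Row 15: (P_4 -> P_2) = T, ~(P_3 -> ~((P_1 <-> ~(~(P_1 | P_3) -> ~(P_4 & P_3))) & ~((P_3 -> P_3) -> P_4))) = F, ((P_4 -> P_2) -> ~(P_3 -> ~((P_1 <-> ~(~(P_1 | P_3) -> ~(P_4 & P_3))) & ~((P_3 -> P_3) -> P_4)))) = F, so the formula = T.
Row 16: (P_4 -> P_2) = T, ~(P_3 -> ~((P_1 <-> ~(~(P_1 | P_3) -> ~(P_4 & P_3))) & ~((P_3 -> P_3) -> P_4))) = F, ((P_4 -> P_2) -> ~(P_3 -> ~((P_1 <-> ~(~(P_1 | P_3) -> ~(P_4 & P_3))) & ~((P_3 -> P_3) -> P_4)))) = F, so the formula = T.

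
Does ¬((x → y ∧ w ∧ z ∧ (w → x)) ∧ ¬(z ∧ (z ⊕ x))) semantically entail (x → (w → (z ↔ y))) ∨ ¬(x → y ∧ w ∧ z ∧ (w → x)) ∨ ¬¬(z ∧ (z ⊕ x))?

yes

x | y | z | w | φ | ψ
- | - | - | - | - | -
T | T | T | T | F | T
T | T | T | F | T | T
T | T | F | T | T | T
T | T | F | F | T | T
T | F | T | T | T | T
T | F | T | F | T | T
T | F | F | T | T | T
T | F | F | F | T | T
F | T | T | T | T | T
F | T | T | F | T | T
F | T | F | T | F | T
F | T | F | F | F | T
F | F | T | T | T | T
F | F | T | F | T | T
F | F | F | T | F | T
F | F | F | F | F | T
In every row where φ is true, ψ is also true, so φ ⊨ ψ.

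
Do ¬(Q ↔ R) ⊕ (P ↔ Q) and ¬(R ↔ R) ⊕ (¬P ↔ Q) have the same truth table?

not equivalent

P | Q | R || φ | ψ
F | F | F || T | F
F | F | T || F | F
F | T | F || T | T
F | T | T || F | T
T | F | F || F | T
T | F | T || T | T
T | T | F || F | F
T | T | T || T | F
The columns differ at P=F, Q=F, R=F (φ=T, ψ=F), so they are not equivalent.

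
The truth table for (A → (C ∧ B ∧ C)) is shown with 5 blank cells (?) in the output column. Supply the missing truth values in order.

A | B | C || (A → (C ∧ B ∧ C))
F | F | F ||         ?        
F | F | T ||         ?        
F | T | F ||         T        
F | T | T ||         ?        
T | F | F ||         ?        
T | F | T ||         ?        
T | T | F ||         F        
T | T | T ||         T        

T, T, T, F, F

Row A=F, B=F, C=F: (C ∧ B ∧ C) = F, so (A → (C ∧ B ∧ C)) = T.
Row A=F, B=F, C=T: (C ∧ B ∧ C) = F, so (A → (C ∧ B ∧ C)) = T.
Row A=F, B=T, C=T: (C ∧ B ∧ C) = T, so (A → (C ∧ B ∧ C)) = T.
Row A=T, B=F, C=F: (C ∧ B ∧ C) = F, so (A → (C ∧ B ∧ C)) = F.
Row A=T, B=F, C=T: (C ∧ B ∧ C) = F, so (A → (C ∧ B ∧ C)) = F.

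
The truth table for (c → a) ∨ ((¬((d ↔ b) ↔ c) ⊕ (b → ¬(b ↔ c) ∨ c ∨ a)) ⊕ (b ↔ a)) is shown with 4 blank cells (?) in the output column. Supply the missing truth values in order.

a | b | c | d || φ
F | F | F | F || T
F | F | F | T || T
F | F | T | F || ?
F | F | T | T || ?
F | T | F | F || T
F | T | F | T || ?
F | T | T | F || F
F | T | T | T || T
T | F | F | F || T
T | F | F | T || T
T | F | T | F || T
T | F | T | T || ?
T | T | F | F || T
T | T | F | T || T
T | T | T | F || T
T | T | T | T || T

Row a=F, b=F, c=T, d=F: (c → a) = F, ((¬((d ↔ b) ↔ c) ⊕ (b → ¬(b ↔ c) ∨ c ∨ a)) ⊕ (b ↔ a)) = F, so the formula = F.
Row a=F, b=F, c=T, d=T: (c → a) = F, ((¬((d ↔ b) ↔ c) ⊕ (b → ¬(b ↔ c) ∨ c ∨ a)) ⊕ (b ↔ a)) = T, so the formula = T.
Row a=F, b=T, c=F, d=T: (c → a) = T, ((¬((d ↔ b) ↔ c) ⊕ (b → ¬(b ↔ c) ∨ c ∨ a)) ⊕ (b ↔ a)) = F, so the formula = T.
Row a=T, b=F, c=T, d=T: (c → a) = T, ((¬((d ↔ b) ↔ c) ⊕ (b → ¬(b ↔ c) ∨ c ∨ a)) ⊕ (b ↔ a)) = F, so the formula = T.

F, T, T, T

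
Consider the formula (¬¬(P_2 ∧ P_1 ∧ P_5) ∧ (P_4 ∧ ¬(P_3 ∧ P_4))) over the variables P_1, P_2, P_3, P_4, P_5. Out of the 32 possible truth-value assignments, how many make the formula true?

1

 P_1  |  P_2  |  P_3  |  P_4  |  P_5  |   φ  
----- | ----- | ----- | ----- | ----- | -----
 True |  True |  True |  True |  True | False
 True |  True |  True |  True | False | False
 True |  True |  True | False |  True | False
 True |  True |  True | False | False | False
 True |  True | False |  True |  True |  True
 True |  True | False |  True | False | False
 True |  True | False | False |  True | False
 True |  True | False | False | False | False
 True | False |  True |  True |  True | False
 True | False |  True |  True | False | False
 True | False |  True | False |  True | False
 True | False |  True | False | False | False
 True | False | False |  True |  True | False
 True | False | False |  True | False | False
 True | False | False | False |  True | False
 True | False | False | False | False | False
False |  True |  True |  True |  True | False
False |  True |  True |  True | False | False
False |  True |  True | False |  True | False
False |  True |  True | False | False | False
False |  True | False |  True |  True | False
False |  True | False |  True | False | False
False |  True | False | False |  True | False
False |  True | False | False | False | False
False | False |  True |  True |  True | False
False | False |  True |  True | False | False
False | False |  True | False |  True | False
False | False |  True | False | False | False
False | False | False |  True |  True | False
False | False | False |  True | False | False
False | False | False | False |  True | False
False | False | False | False | False | False
The formula is true on 1 of the 32 rows.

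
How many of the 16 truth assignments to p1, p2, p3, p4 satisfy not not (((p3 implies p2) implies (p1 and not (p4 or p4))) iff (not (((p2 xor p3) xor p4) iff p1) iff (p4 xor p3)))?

9

p1  p2  p3  p4  |  φ
T   T   T   T   |  F
T   T   T   F   |  T
T   T   F   T   |  F
T   T   F   F   |  T
T   F   T   T   |  F
T   F   T   F   |  F
T   F   F   T   |  T
T   F   F   F   |  F
F   T   T   T   |  T
F   T   T   F   |  T
F   T   F   T   |  T
F   T   F   F   |  T
F   F   T   T   |  T
F   F   T   F   |  T
F   F   F   T   |  F
F   F   F   F   |  F
The formula is true on 9 of the 16 rows.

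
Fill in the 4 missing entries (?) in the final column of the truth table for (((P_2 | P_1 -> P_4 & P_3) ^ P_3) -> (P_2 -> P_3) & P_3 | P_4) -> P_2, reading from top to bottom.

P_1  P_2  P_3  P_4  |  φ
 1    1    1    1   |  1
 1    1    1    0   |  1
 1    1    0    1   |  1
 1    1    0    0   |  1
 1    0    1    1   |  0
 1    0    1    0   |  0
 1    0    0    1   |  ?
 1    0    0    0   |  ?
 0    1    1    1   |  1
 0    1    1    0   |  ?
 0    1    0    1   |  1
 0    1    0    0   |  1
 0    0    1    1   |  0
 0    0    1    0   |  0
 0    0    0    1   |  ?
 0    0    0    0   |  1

0, 0, 1, 0

Row P_1=1, P_2=0, P_3=0, P_4=1: (((P_2 | P_1 -> P_4 & P_3) ^ P_3) -> (P_2 -> P_3) & P_3 | P_4) = 1, so the formula = 0.
Row P_1=1, P_2=0, P_3=0, P_4=0: (((P_2 | P_1 -> P_4 & P_3) ^ P_3) -> (P_2 -> P_3) & P_3 | P_4) = 1, so the formula = 0.
Row P_1=0, P_2=1, P_3=1, P_4=0: (((P_2 | P_1 -> P_4 & P_3) ^ P_3) -> (P_2 -> P_3) & P_3 | P_4) = 1, so the formula = 1.
Row P_1=0, P_2=0, P_3=0, P_4=1: (((P_2 | P_1 -> P_4 & P_3) ^ P_3) -> (P_2 -> P_3) & P_3 | P_4) = 1, so the formula = 0.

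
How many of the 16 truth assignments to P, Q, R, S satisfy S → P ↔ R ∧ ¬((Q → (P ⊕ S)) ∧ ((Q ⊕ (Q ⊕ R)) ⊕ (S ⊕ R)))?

9

P  Q  R  S  |  φ
T  T  T  T  |  T
T  T  T  F  |  T
T  T  F  T  |  F
T  T  F  F  |  F
T  F  T  T  |  F
T  F  T  F  |  T
T  F  F  T  |  F
T  F  F  F  |  F
F  T  T  T  |  T
F  T  T  F  |  T
F  T  F  T  |  T
F  T  F  F  |  F
F  F  T  T  |  T
F  F  T  F  |  T
F  F  F  T  |  T
F  F  F  F  |  F
The formula is true on 9 of the 16 rows.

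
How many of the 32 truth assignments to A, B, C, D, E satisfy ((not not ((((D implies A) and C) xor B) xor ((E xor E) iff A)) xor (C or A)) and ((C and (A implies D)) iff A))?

A | B | C | D | E | φ
- | - | - | - | - | -
0 | 0 | 0 | 0 | 0 | 1
0 | 0 | 0 | 0 | 1 | 1
0 | 0 | 0 | 1 | 0 | 1
0 | 0 | 0 | 1 | 1 | 1
0 | 0 | 1 | 0 | 0 | 0
0 | 0 | 1 | 0 | 1 | 0
0 | 0 | 1 | 1 | 0 | 0
0 | 0 | 1 | 1 | 1 | 0
0 | 1 | 0 | 0 | 0 | 0
0 | 1 | 0 | 0 | 1 | 0
0 | 1 | 0 | 1 | 0 | 0
0 | 1 | 0 | 1 | 1 | 0
0 | 1 | 1 | 0 | 0 | 0
0 | 1 | 1 | 0 | 1 | 0
0 | 1 | 1 | 1 | 0 | 0
0 | 1 | 1 | 1 | 1 | 0
1 | 0 | 0 | 0 | 0 | 0
1 | 0 | 0 | 0 | 1 | 0
1 | 0 | 0 | 1 | 0 | 0
1 | 0 | 0 | 1 | 1 | 0
1 | 0 | 1 | 0 | 0 | 0
1 | 0 | 1 | 0 | 1 | 0
1 | 0 | 1 | 1 | 0 | 0
1 | 0 | 1 | 1 | 1 | 0
1 | 1 | 0 | 0 | 0 | 0
1 | 1 | 0 | 0 | 1 | 0
1 | 1 | 0 | 1 | 0 | 0
1 | 1 | 0 | 1 | 1 | 0
1 | 1 | 1 | 0 | 0 | 0
1 | 1 | 1 | 0 | 1 | 0
1 | 1 | 1 | 1 | 0 | 1
1 | 1 | 1 | 1 | 1 | 1
The formula is true on 6 of the 32 rows.

6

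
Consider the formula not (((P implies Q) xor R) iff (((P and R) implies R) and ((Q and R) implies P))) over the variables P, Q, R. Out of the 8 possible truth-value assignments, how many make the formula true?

  P   |   Q   |   R   ||   φ  
False | False | False || False
False | False |  True ||  True
False |  True | False || False
False |  True |  True || False
 True | False | False ||  True
 True | False |  True || False
 True |  True | False || False
 True |  True |  True ||  True
The formula is true on 3 of the 8 rows.

3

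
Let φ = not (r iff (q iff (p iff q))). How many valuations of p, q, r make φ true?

p | q | r | (p iff q) | (q iff (p iff q)) | (r iff (q iff (p iff q))) | not (r iff (q iff (p iff q)))
- | - | - | --------- | ----------------- | ------------------------- | -----------------------------
T | T | T |     T     |         T         |             T             |               F              
T | T | F |     T     |         T         |             F             |               T              
T | F | T |     F     |         T         |             T             |               F              
T | F | F |     F     |         T         |             F             |               T              
F | T | T |     F     |         F         |             F             |               T              
F | T | F |     F     |         F         |             T             |               F              
F | F | T |     T     |         F         |             F             |               T              
F | F | F |     T     |         F         |             T             |               F              
The formula is true on 4 of the 8 rows.

4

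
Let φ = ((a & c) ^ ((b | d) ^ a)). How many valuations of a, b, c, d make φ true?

10

  a      b      c      d       ((a & c) ^ ((b | d) ^ a))
False  False  False  False               False          
False  False  False   True                True          
False  False   True  False               False          
False  False   True   True                True          
False   True  False  False                True          
False   True  False   True                True          
False   True   True  False                True          
False   True   True   True                True          
 True  False  False  False                True          
 True  False  False   True               False          
 True  False   True  False               False          
 True  False   True   True                True          
 True   True  False  False               False          
 True   True  False   True               False          
 True   True   True  False                True          
 True   True   True   True                True          
The formula is true on 10 of the 16 rows.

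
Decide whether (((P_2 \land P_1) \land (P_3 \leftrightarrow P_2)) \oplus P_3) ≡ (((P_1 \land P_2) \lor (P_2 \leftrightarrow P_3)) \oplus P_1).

P_1  P_2  P_3  |  φ  ψ
 F    F    F   |  F  T
 F    F    T   |  T  F
 F    T    F   |  F  F
 F    T    T   |  T  T
 T    F    F   |  F  F
 T    F    T   |  T  T
 T    T    F   |  F  F
 T    T    T   |  F  F
The columns differ at P_1=F, P_2=F, P_3=F (φ=F, ψ=T), so they are not equivalent.

not equivalent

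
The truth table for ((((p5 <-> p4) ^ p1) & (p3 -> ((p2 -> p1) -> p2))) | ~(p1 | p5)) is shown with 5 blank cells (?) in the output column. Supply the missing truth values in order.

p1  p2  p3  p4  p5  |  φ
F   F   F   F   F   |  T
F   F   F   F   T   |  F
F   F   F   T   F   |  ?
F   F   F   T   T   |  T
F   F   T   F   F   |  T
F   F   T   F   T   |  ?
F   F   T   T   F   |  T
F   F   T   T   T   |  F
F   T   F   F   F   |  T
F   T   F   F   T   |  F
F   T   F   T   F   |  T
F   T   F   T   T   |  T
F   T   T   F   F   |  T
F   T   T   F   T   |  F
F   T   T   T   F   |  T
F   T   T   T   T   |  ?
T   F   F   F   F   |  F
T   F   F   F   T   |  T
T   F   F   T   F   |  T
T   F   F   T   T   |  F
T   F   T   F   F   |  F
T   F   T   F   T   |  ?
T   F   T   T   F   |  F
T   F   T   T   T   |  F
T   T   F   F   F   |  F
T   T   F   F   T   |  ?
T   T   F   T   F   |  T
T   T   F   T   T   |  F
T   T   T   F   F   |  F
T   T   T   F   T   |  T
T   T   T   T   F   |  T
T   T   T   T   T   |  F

Row p1=F, p2=F, p3=F, p4=T, p5=F: (((p5 <-> p4) ^ p1) & (p3 -> ((p2 -> p1) -> p2))) = F, ~(p1 | p5) = T, so the formula = T.
Row p1=F, p2=F, p3=T, p4=F, p5=T: (((p5 <-> p4) ^ p1) & (p3 -> ((p2 -> p1) -> p2))) = F, ~(p1 | p5) = F, so the formula = F.
Row p1=F, p2=T, p3=T, p4=T, p5=T: (((p5 <-> p4) ^ p1) & (p3 -> ((p2 -> p1) -> p2))) = T, ~(p1 | p5) = F, so the formula = T.
Row p1=T, p2=F, p3=T, p4=F, p5=T: (((p5 <-> p4) ^ p1) & (p3 -> ((p2 -> p1) -> p2))) = F, ~(p1 | p5) = F, so the formula = F.
Row p1=T, p2=T, p3=F, p4=F, p5=T: (((p5 <-> p4) ^ p1) & (p3 -> ((p2 -> p1) -> p2))) = T, ~(p1 | p5) = F, so the formula = T.

T, F, T, F, T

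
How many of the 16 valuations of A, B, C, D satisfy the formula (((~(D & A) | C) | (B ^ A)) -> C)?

9

A | B | C | D || φ
T | T | T | T || T
T | T | T | F || T
T | T | F | T || T
T | T | F | F || F
T | F | T | T || T
T | F | T | F || T
T | F | F | T || F
T | F | F | F || F
F | T | T | T || T
F | T | T | F || T
F | T | F | T || F
F | T | F | F || F
F | F | T | T || T
F | F | T | F || T
F | F | F | T || F
F | F | F | F || F
The formula is true on 9 of the 16 rows.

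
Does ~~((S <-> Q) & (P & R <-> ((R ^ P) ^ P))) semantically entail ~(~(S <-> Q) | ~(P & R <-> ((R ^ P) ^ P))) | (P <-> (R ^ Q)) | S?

P | Q | R | S || φ | ψ
F | F | F | F || T | T
F | F | F | T || F | T
F | F | T | F || F | F
F | F | T | T || F | T
F | T | F | F || F | F
F | T | F | T || T | T
F | T | T | F || F | T
F | T | T | T || F | T
T | F | F | F || T | T
T | F | F | T || F | T
T | F | T | F || T | T
T | F | T | T || F | T
T | T | F | F || F | T
T | T | F | T || T | T
T | T | T | F || F | F
T | T | T | T || T | T
In every row where φ is true, ψ is also true, so φ ⊨ ψ.

yes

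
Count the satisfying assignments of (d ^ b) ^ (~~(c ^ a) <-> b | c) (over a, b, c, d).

8

a  b  c  d     (d ^ b)  (c ^ a)  ~(c ^ a)  ~~(c ^ a)  (b | c)  (~~(c ^ a) <-> (b | c))  φ
F  F  F  F        F        F        T          F         F                T             T
F  F  F  T        T        F        T          F         F                T             F
F  F  T  F        F        T        F          T         T                T             T
F  F  T  T        T        T        F          T         T                T             F
F  T  F  F        T        F        T          F         T                F             T
F  T  F  T        F        F        T          F         T                F             F
F  T  T  F        T        T        F          T         T                T             F
F  T  T  T        F        T        F          T         T                T             T
T  F  F  F        F        T        F          T         F                F             F
T  F  F  T        T        T        F          T         F                F             T
T  F  T  F        F        F        T          F         T                F             F
T  F  T  T        T        F        T          F         T                F             T
T  T  F  F        T        T        F          T         T                T             F
T  T  F  T        F        T        F          T         T                T             T
T  T  T  F        T        F        T          F         T                F             T
T  T  T  T        F        F        T          F         T                F             F
The formula is true on 8 of the 16 rows.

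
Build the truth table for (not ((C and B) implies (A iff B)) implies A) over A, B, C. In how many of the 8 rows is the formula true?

7

A | B | C || (C and B) | (A iff B) | φ
T | T | T ||     T     |     T     | T
T | T | F ||     F     |     T     | T
T | F | T ||     F     |     F     | T
T | F | F ||     F     |     F     | T
F | T | T ||     T     |     F     | F
F | T | F ||     F     |     F     | T
F | F | T ||     F     |     T     | T
F | F | F ||     F     |     T     | T
The formula is true on 7 of the 8 rows.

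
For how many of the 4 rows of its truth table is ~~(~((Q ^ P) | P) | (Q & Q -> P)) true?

3

P  Q     (Q ^ P)  ((Q ^ P) | P)  ~((Q ^ P) | P)  (Q & Q)  ((Q & Q) -> P)  φ
T  T        F           T              F            T           T         T
T  F        T           T              F            F           T         T
F  T        T           T              F            T           F         F
F  F        F           F              T            F           T         T
The formula is true on 3 of the 4 rows.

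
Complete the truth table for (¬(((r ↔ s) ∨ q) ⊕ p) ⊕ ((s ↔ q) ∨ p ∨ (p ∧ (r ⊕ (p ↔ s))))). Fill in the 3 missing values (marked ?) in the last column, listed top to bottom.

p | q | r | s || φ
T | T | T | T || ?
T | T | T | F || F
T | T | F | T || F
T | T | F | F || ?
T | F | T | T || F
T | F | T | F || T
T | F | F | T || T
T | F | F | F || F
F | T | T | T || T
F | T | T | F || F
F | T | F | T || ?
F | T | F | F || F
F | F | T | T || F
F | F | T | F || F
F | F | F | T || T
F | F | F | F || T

Row p=T, q=T, r=T, s=T: ¬(((r ↔ s) ∨ q) ⊕ p) = T, ((s ↔ q) ∨ p ∨ (p ∧ (r ⊕ (p ↔ s)))) = T, so the formula = F.
Row p=T, q=T, r=F, s=F: ¬(((r ↔ s) ∨ q) ⊕ p) = T, ((s ↔ q) ∨ p ∨ (p ∧ (r ⊕ (p ↔ s)))) = T, so the formula = F.
Row p=F, q=T, r=F, s=T: ¬(((r ↔ s) ∨ q) ⊕ p) = F, ((s ↔ q) ∨ p ∨ (p ∧ (r ⊕ (p ↔ s)))) = T, so the formula = T.

F, F, T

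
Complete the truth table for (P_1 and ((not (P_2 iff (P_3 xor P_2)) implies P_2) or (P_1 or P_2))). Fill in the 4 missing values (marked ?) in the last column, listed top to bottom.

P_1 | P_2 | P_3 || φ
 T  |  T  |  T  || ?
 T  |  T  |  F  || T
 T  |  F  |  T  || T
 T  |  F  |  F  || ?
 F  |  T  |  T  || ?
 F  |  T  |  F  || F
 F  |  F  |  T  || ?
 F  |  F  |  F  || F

Row P_1=T, P_2=T, P_3=T: ((not (P_2 iff (P_3 xor P_2)) implies P_2) or (P_1 or P_2)) = T, so the formula = T.
Row P_1=T, P_2=F, P_3=F: ((not (P_2 iff (P_3 xor P_2)) implies P_2) or (P_1 or P_2)) = T, so the formula = T.
Row P_1=F, P_2=T, P_3=T: ((not (P_2 iff (P_3 xor P_2)) implies P_2) or (P_1 or P_2)) = T, so the formula = F.
Row P_1=F, P_2=F, P_3=T: ((not (P_2 iff (P_3 xor P_2)) implies P_2) or (P_1 or P_2)) = F, so the formula = F.

T, T, F, F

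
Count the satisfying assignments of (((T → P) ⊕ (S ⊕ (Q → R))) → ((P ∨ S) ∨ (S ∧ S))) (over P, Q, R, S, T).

P | Q | R | S | T || φ
1 | 1 | 1 | 1 | 1 || 1
1 | 1 | 1 | 1 | 0 || 1
1 | 1 | 1 | 0 | 1 || 1
1 | 1 | 1 | 0 | 0 || 1
1 | 1 | 0 | 1 | 1 || 1
1 | 1 | 0 | 1 | 0 || 1
1 | 1 | 0 | 0 | 1 || 1
1 | 1 | 0 | 0 | 0 || 1
1 | 0 | 1 | 1 | 1 || 1
1 | 0 | 1 | 1 | 0 || 1
1 | 0 | 1 | 0 | 1 || 1
1 | 0 | 1 | 0 | 0 || 1
1 | 0 | 0 | 1 | 1 || 1
1 | 0 | 0 | 1 | 0 || 1
1 | 0 | 0 | 0 | 1 || 1
1 | 0 | 0 | 0 | 0 || 1
0 | 1 | 1 | 1 | 1 || 1
0 | 1 | 1 | 1 | 0 || 1
0 | 1 | 1 | 0 | 1 || 0
0 | 1 | 1 | 0 | 0 || 1
0 | 1 | 0 | 1 | 1 || 1
0 | 1 | 0 | 1 | 0 || 1
0 | 1 | 0 | 0 | 1 || 1
0 | 1 | 0 | 0 | 0 || 0
0 | 0 | 1 | 1 | 1 || 1
0 | 0 | 1 | 1 | 0 || 1
0 | 0 | 1 | 0 | 1 || 0
0 | 0 | 1 | 0 | 0 || 1
0 | 0 | 0 | 1 | 1 || 1
0 | 0 | 0 | 1 | 0 || 1
0 | 0 | 0 | 0 | 1 || 0
0 | 0 | 0 | 0 | 0 || 1
The formula is true on 28 of the 32 rows.

28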